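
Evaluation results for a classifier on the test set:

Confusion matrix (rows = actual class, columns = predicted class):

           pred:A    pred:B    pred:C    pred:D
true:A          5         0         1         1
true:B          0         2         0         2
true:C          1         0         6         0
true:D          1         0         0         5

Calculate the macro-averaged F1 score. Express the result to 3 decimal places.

0.738

Per-class F1 score (2·TP/(2·TP+FP+FN)):
  A: TP=5, FP=0+1+1=2, FN=0+1+1=2 → 10/14 = 0.7143
  B: TP=2, FP=0+0+0=0, FN=0+0+2=2 → 4/6 = 0.6667
  C: TP=6, FP=1+0+0=1, FN=1+0+0=1 → 12/14 = 0.8571
  D: TP=5, FP=1+2+0=3, FN=1+0+0=1 → 10/14 = 0.7143
Macro-F1 score = mean = (0.7143 + 0.6667 + 0.8571 + 0.7143) / 4 = 0.738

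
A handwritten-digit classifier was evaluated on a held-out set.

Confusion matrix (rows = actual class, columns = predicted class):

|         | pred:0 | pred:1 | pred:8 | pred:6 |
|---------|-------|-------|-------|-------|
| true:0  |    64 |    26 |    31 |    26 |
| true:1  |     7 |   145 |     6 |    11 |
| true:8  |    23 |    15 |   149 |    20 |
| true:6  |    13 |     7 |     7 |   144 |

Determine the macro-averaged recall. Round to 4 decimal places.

Per-class recall (TP/(TP+FN)):
  0: TP=64, FN=26+31+26=83 → 64/147 = 0.43537
  1: TP=145, FN=7+6+11=24 → 145/169 = 0.85799
  8: TP=149, FN=23+15+20=58 → 149/207 = 0.71981
  6: TP=144, FN=13+7+7=27 → 144/171 = 0.84211
Macro-recall = mean = (0.43537 + 0.85799 + 0.71981 + 0.84211) / 4 = 0.7138

0.7138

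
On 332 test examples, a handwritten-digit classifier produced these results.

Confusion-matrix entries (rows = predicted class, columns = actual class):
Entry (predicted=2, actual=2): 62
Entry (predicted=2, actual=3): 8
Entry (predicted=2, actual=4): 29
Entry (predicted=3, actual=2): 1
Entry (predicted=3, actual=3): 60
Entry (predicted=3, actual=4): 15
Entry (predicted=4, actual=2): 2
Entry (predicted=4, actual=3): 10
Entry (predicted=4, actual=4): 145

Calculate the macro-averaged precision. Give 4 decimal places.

Per-class precision (TP/(TP+FP)):
  2: TP=62, FP=8+29=37 → 62/99 = 0.62626
  3: TP=60, FP=1+15=16 → 60/76 = 0.78947
  4: TP=145, FP=2+10=12 → 145/157 = 0.92357
Macro-precision = mean = (0.62626 + 0.78947 + 0.92357) / 3 = 0.7798

0.7798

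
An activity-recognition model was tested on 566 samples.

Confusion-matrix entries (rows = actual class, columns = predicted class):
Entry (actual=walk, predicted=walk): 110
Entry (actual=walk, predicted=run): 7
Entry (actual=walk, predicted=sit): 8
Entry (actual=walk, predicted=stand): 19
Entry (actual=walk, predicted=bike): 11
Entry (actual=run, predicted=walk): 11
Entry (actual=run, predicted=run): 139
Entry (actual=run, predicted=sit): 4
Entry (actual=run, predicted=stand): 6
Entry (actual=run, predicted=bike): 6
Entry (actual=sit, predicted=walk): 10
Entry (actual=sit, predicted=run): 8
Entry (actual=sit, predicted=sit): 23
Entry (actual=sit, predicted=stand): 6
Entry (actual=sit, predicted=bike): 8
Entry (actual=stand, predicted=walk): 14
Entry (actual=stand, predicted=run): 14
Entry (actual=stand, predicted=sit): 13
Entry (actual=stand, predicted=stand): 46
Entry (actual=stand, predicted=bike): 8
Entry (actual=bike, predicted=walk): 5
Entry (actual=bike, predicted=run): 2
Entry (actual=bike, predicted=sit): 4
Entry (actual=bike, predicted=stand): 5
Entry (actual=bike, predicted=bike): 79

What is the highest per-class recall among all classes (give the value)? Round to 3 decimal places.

0.837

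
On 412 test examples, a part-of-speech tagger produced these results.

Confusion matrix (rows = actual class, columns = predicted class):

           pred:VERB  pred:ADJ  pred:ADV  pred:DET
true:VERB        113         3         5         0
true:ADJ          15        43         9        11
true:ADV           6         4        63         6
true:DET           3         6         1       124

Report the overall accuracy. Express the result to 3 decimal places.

0.833

Accuracy = trace / total = (113+43+63+124=343) / 412 = 343/412 = 0.833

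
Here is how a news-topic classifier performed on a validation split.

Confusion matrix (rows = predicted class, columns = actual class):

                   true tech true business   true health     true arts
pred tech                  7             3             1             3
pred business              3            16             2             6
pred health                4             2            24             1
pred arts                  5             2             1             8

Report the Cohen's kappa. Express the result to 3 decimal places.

0.491

Observed agreement pₒ = trace/N = 55/88 = 0.6250
Expected agreement pₑ = Σ (rowᵢ·colᵢ)/N² = (19·14 + 23·27 + 28·31 + 18·16)/88² = 0.2638
κ = (pₒ − pₑ)/(1 − pₑ) = (0.6250 − 0.2638)/(1 − 0.2638) = 0.491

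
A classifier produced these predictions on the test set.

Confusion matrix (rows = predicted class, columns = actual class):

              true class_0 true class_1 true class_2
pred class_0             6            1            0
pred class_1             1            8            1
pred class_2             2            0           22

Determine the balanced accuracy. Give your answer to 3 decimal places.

0.837

Balanced accuracy = mean of per-class recall.
  class_0: recall = 6/9 = 0.6667
  class_1: recall = 8/9 = 0.8889
  class_2: recall = 22/23 = 0.9565
Mean = (0.6667 + 0.8889 + 0.9565) / 3 = 0.837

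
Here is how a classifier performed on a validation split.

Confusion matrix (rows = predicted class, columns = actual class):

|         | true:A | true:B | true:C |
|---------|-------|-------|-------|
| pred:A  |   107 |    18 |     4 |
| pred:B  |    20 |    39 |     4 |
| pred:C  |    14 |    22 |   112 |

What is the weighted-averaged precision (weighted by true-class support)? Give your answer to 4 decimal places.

0.7549

Per-class precision (TP/(TP+FP)):
  A: TP=107, FP=18+4=22 → 107/129 = 0.82946
  B: TP=39, FP=20+4=24 → 39/63 = 0.61905
  C: TP=112, FP=14+22=36 → 112/148 = 0.75676
Weighted-precision = Σ (supportᵢ/N)·precisionᵢ with N=340: (141/340)·0.82946 + (79/340)·0.61905 + (120/340)·0.75676 = 0.7549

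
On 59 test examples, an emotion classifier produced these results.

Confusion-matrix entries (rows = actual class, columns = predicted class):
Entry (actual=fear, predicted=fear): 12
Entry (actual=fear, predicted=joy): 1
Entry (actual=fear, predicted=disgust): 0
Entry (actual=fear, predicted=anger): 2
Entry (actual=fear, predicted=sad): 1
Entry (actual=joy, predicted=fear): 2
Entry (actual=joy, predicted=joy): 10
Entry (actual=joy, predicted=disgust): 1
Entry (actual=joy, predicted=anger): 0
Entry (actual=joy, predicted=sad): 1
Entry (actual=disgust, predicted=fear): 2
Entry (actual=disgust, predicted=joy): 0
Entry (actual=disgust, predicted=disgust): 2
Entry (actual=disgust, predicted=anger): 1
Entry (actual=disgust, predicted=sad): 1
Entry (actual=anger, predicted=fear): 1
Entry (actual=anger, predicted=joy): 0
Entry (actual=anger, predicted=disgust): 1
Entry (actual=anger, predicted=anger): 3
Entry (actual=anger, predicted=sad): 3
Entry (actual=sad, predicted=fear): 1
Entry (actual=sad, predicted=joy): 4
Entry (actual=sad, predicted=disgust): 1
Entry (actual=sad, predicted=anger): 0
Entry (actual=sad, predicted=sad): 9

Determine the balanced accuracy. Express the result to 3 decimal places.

Balanced accuracy = mean of per-class recall.
  fear: recall = 12/16 = 0.7500
  joy: recall = 10/14 = 0.7143
  disgust: recall = 2/6 = 0.3333
  anger: recall = 3/8 = 0.3750
  sad: recall = 9/15 = 0.6000
Mean = (0.7500 + 0.7143 + 0.3333 + 0.3750 + 0.6000) / 5 = 0.555

0.555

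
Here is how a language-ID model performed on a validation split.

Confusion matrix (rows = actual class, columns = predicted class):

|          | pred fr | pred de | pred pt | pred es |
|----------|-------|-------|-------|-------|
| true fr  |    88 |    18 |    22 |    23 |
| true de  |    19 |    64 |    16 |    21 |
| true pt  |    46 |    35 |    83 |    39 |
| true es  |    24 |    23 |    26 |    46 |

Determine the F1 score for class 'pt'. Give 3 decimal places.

0.474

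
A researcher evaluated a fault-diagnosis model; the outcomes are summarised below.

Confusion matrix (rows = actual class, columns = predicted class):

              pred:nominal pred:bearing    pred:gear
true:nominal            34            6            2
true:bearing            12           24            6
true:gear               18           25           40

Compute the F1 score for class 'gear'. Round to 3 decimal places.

0.611

F1 score = 2·TP/(2·TP+FP+FN).
gear: TP=40, FP=2+6=8, FN=18+25=43 → 80/131 = 0.6107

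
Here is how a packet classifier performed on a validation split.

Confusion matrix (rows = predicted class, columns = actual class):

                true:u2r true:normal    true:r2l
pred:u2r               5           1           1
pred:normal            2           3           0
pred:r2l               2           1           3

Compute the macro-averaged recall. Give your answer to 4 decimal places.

0.6352

Per-class recall (TP/(TP+FN)):
  u2r: TP=5, FN=2+2=4 → 5/9 = 0.55556
  normal: TP=3, FN=1+1=2 → 3/5 = 0.60000
  r2l: TP=3, FN=1+0=1 → 3/4 = 0.75000
Macro-recall = mean = (0.55556 + 0.60000 + 0.75000) / 3 = 0.6352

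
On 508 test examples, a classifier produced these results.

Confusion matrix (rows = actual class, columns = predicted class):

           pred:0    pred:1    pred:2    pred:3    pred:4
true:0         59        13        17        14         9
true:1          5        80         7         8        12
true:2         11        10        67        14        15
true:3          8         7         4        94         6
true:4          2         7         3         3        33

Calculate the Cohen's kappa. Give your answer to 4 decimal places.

Observed agreement pₒ = trace/N = 333/508 = 0.65551
Expected agreement pₑ = Σ (rowᵢ·colᵢ)/N² = (112·85 + 112·117 + 117·98 + 119·133 + 48·75)/508² = 0.20738
κ = (pₒ − pₑ)/(1 − pₑ) = (0.65551 − 0.20738)/(1 − 0.20738) = 0.5654

0.5654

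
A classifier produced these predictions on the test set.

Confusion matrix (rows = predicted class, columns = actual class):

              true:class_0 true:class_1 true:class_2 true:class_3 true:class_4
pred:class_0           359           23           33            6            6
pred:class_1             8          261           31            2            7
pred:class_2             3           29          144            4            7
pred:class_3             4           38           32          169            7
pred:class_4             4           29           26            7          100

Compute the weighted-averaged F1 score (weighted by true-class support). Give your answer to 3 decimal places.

0.766

Per-class F1 score (2·TP/(2·TP+FP+FN)):
  class_0: TP=359, FP=23+33+6+6=68, FN=8+3+4+4=19 → 718/805 = 0.8919
  class_1: TP=261, FP=8+31+2+7=48, FN=23+29+38+29=119 → 522/689 = 0.7576
  class_2: TP=144, FP=3+29+4+7=43, FN=33+31+32+26=122 → 288/453 = 0.6358
  class_3: TP=169, FP=4+38+32+7=81, FN=6+2+4+7=19 → 338/438 = 0.7717
  class_4: TP=100, FP=4+29+26+7=66, FN=6+7+7+7=27 → 200/293 = 0.6826
Weighted-F1 score = Σ (supportᵢ/N)·F1 scoreᵢ with N=1339: (378/1339)·0.8919 + (380/1339)·0.7576 + (266/1339)·0.6358 + (188/1339)·0.7717 + (127/1339)·0.6826 = 0.766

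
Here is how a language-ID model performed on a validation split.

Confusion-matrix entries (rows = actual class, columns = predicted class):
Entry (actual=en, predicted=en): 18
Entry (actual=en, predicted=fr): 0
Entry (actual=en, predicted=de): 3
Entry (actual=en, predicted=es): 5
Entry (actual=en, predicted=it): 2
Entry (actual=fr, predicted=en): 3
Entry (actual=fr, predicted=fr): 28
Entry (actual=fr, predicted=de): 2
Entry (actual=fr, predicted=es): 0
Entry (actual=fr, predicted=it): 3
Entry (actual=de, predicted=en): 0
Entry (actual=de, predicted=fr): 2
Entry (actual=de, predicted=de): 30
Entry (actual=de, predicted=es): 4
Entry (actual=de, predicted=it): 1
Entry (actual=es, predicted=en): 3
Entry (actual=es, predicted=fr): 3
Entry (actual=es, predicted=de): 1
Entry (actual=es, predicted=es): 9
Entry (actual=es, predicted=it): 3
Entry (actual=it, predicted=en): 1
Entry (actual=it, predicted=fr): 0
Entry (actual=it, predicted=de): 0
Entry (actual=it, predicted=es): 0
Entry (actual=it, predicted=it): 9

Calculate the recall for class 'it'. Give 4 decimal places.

Take TP from the diagonal, FP from the rest of the 'it' prediction marginal, FN from the rest of the 'it' actual marginal.
recall = TP/(TP+FN).
it: TP=9, FN=1+0+0+0=1 → 9/10 = 0.90000

0.9000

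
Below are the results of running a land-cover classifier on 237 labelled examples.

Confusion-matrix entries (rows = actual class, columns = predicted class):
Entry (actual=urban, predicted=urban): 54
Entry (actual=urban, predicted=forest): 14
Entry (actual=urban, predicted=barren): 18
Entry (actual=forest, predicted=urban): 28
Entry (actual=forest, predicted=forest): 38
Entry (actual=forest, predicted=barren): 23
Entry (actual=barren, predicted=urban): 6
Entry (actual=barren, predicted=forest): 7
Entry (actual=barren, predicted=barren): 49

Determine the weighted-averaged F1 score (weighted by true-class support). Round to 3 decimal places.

0.587

Per-class F1 score (2·TP/(2·TP+FP+FN)):
  urban: TP=54, FP=28+6=34, FN=14+18=32 → 108/174 = 0.6207
  forest: TP=38, FP=14+7=21, FN=28+23=51 → 76/148 = 0.5135
  barren: TP=49, FP=18+23=41, FN=6+7=13 → 98/152 = 0.6447
Weighted-F1 score = Σ (supportᵢ/N)·F1 scoreᵢ with N=237: (86/237)·0.6207 + (89/237)·0.5135 + (62/237)·0.6447 = 0.587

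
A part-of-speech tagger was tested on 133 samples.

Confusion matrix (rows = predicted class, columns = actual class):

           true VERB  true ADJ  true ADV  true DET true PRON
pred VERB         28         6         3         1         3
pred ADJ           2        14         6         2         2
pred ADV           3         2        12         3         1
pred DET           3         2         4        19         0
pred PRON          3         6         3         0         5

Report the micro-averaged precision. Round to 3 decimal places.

0.586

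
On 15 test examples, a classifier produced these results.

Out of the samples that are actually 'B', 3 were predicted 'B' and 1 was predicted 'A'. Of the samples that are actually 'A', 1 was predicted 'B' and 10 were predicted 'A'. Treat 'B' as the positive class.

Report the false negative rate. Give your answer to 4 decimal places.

FNR = FN/(FN+TP) = 1/(1+3) = 0.2500

0.2500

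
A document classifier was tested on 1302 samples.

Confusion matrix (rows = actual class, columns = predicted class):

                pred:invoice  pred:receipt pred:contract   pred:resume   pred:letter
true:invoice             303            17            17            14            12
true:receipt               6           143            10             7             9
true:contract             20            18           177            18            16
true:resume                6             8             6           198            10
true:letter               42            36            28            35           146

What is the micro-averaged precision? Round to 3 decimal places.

0.743

Micro-averaging pools counts across classes: ΣTP=967, ΣFP=335, ΣFN=335.
Micro-precision = TP/(TP+FP) on pooled counts = 0.743 (equals overall accuracy in single-label multiclass).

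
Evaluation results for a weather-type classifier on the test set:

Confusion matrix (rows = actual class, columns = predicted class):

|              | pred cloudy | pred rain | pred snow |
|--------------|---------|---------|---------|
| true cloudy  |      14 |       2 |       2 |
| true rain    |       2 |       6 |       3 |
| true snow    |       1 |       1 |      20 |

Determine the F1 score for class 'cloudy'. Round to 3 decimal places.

0.800

Take TP from the diagonal, FP from the rest of the 'cloudy' prediction marginal, FN from the rest of the 'cloudy' actual marginal.
F1 score = 2·TP/(2·TP+FP+FN).
cloudy: TP=14, FP=2+1=3, FN=2+2=4 → 28/35 = 0.8000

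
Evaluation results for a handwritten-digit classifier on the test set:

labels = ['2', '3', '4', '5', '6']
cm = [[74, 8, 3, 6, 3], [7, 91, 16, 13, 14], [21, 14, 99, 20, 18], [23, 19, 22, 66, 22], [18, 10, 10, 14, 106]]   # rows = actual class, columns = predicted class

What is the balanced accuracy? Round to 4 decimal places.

0.6227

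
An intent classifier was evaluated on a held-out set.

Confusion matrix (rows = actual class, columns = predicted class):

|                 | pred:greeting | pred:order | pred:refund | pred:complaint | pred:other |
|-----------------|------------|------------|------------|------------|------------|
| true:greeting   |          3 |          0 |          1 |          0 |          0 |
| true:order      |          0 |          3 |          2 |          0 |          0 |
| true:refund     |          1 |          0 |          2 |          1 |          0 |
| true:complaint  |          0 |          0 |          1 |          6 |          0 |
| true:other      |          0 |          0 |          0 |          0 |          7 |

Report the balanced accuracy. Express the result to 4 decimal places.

0.7414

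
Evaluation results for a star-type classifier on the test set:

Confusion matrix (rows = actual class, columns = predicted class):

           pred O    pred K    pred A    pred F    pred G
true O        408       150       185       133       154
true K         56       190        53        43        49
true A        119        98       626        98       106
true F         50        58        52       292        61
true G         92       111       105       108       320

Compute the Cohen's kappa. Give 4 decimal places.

0.3591

Observed agreement pₒ = trace/N = 1836/3717 = 0.49395
Expected agreement pₑ = Σ (rowᵢ·colᵢ)/N² = (1030·725 + 391·607 + 1047·1021 + 513·674 + 736·690)/3717² = 0.21038
κ = (pₒ − pₑ)/(1 − pₑ) = (0.49395 − 0.21038)/(1 − 0.21038) = 0.3591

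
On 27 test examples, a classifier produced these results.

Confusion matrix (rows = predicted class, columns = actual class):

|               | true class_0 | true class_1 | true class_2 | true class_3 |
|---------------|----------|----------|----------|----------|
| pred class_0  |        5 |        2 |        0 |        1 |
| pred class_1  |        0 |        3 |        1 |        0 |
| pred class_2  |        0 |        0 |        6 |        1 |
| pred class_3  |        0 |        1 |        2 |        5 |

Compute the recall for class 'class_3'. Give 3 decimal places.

0.714

One-vs-rest for 'class_3': TP = diagonal; FP = other classes predicted 'class_3'; FN = 'class_3' predicted as other.
recall = TP/(TP+FN).
class_3: TP=5, FN=1+0+1=2 → 5/7 = 0.7143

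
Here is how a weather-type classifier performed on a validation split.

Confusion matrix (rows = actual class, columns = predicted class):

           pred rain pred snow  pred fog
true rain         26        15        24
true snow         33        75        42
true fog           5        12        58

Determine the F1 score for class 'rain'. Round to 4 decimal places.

0.4031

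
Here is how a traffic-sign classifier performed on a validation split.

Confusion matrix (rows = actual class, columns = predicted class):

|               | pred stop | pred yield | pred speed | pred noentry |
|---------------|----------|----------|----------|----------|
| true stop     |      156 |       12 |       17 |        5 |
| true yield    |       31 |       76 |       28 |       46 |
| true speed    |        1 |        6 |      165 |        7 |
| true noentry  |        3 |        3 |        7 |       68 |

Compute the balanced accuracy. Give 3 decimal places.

0.751

Balanced accuracy = mean of per-class recall.
  stop: recall = 156/190 = 0.8211
  yield: recall = 76/181 = 0.4199
  speed: recall = 165/179 = 0.9218
  noentry: recall = 68/81 = 0.8395
Mean = (0.8211 + 0.4199 + 0.9218 + 0.8395) / 4 = 0.751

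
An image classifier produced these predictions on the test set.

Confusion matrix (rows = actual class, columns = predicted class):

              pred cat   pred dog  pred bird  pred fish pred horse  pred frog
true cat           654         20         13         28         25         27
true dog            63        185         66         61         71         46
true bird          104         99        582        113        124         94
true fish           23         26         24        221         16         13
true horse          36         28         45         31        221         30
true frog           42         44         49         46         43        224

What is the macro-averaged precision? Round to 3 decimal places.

0.553

Per-class precision (TP/(TP+FP)):
  cat: TP=654, FP=63+104+23+36+42=268 → 654/922 = 0.7093
  dog: TP=185, FP=20+99+26+28+44=217 → 185/402 = 0.4602
  bird: TP=582, FP=13+66+24+45+49=197 → 582/779 = 0.7471
  fish: TP=221, FP=28+61+113+31+46=279 → 221/500 = 0.4420
  horse: TP=221, FP=25+71+124+16+43=279 → 221/500 = 0.4420
  frog: TP=224, FP=27+46+94+13+30=210 → 224/434 = 0.5161
Macro-precision = mean = (0.7093 + 0.4602 + 0.7471 + 0.4420 + 0.4420 + 0.5161) / 6 = 0.553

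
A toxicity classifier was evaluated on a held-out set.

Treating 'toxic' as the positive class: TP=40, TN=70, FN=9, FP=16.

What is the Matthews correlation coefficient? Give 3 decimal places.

0.615

MCC = (TP·TN − FP·FN) / √((TP+FP)(TP+FN)(TN+FP)(TN+FN))
Numerator = 40·70 − 16·9 = 2656
Denominator = √(56·49·86·79) = √18642736 = 4317.7235
MCC = 2656 / 4317.7235 = 0.615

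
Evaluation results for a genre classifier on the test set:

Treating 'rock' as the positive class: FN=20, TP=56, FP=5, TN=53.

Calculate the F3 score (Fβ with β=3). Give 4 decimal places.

Fβ = (1+β²)·TP / ((1+β²)·TP + β²·FN + FP), with β²=9
= 10·56 / (10·56 + 9·20 + 5) = 0.7517

0.7517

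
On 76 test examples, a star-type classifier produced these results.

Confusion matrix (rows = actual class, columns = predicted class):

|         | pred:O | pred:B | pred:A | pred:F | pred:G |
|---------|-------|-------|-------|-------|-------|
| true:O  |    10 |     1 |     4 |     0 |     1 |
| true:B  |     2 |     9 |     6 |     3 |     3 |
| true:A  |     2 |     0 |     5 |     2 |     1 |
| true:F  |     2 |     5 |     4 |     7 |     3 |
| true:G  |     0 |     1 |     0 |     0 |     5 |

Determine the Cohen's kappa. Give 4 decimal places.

0.3437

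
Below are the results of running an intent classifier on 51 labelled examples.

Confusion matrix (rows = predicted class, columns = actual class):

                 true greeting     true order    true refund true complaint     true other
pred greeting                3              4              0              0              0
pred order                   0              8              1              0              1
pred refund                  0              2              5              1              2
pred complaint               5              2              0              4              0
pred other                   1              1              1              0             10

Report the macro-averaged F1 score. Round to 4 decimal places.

0.5650

Per-class F1 score (2·TP/(2·TP+FP+FN)):
  greeting: TP=3, FP=4+0+0+0=4, FN=0+0+5+1=6 → 6/16 = 0.37500
  order: TP=8, FP=0+1+0+1=2, FN=4+2+2+1=9 → 16/27 = 0.59259
  refund: TP=5, FP=0+2+1+2=5, FN=0+1+0+1=2 → 10/17 = 0.58824
  complaint: TP=4, FP=5+2+0+0=7, FN=0+0+1+0=1 → 8/16 = 0.50000
  other: TP=10, FP=1+1+1+0=3, FN=0+1+2+0=3 → 20/26 = 0.76923
Macro-F1 score = mean = (0.37500 + 0.59259 + 0.58824 + 0.50000 + 0.76923) / 5 = 0.5650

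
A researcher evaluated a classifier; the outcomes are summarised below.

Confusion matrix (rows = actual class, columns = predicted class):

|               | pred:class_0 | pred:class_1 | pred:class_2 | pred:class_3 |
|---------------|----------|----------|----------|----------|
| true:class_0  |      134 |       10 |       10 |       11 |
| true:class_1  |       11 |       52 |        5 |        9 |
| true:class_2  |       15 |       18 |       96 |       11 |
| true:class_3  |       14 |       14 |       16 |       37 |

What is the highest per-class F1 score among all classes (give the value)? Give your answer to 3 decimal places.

0.791

Per-class F1 score (2·TP/(2·TP+FP+FN)):
  class_0: TP=134, FP=11+15+14=40, FN=10+10+11=31 → 268/339 = 0.7906
  class_1: TP=52, FP=10+18+14=42, FN=11+5+9=25 → 104/171 = 0.6082
  class_2: TP=96, FP=10+5+16=31, FN=15+18+11=44 → 192/267 = 0.7191
  class_3: TP=37, FP=11+9+11=31, FN=14+14+16=44 → 74/149 = 0.4966
Highest is class 'class_0' with F1 score = 0.791.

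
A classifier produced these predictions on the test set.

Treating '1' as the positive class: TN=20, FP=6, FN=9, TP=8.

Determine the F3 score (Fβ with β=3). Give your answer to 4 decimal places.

Fβ = (1+β²)·TP / ((1+β²)·TP + β²·FN + FP), with β²=9
= 10·8 / (10·8 + 9·9 + 6) = 0.4790

0.4790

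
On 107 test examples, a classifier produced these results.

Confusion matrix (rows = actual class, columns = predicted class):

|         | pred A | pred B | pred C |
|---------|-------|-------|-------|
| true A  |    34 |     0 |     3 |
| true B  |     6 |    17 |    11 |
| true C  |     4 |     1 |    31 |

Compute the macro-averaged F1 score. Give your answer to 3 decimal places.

0.753

Per-class F1 score (2·TP/(2·TP+FP+FN)):
  A: TP=34, FP=6+4=10, FN=0+3=3 → 68/81 = 0.8395
  B: TP=17, FP=0+1=1, FN=6+11=17 → 34/52 = 0.6538
  C: TP=31, FP=3+11=14, FN=4+1=5 → 62/81 = 0.7654
Macro-F1 score = mean = (0.8395 + 0.6538 + 0.7654) / 3 = 0.753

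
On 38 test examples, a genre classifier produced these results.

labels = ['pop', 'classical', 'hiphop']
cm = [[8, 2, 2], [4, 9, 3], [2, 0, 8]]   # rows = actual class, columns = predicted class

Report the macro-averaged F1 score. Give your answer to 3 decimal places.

0.659

Per-class F1 score (2·TP/(2·TP+FP+FN)):
  pop: TP=8, FP=4+2=6, FN=2+2=4 → 16/26 = 0.6154
  classical: TP=9, FP=2+0=2, FN=4+3=7 → 18/27 = 0.6667
  hiphop: TP=8, FP=2+3=5, FN=2+0=2 → 16/23 = 0.6957
Macro-F1 score = mean = (0.6154 + 0.6667 + 0.6957) / 3 = 0.659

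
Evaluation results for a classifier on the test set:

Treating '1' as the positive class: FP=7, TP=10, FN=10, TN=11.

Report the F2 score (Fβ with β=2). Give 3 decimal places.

0.515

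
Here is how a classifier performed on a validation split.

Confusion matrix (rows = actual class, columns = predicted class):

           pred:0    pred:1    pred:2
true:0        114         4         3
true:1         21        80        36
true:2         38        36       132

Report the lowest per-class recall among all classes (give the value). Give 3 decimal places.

Per-class recall (TP/(TP+FN)):
  0: TP=114, FN=4+3=7 → 114/121 = 0.9421
  1: TP=80, FN=21+36=57 → 80/137 = 0.5839
  2: TP=132, FN=38+36=74 → 132/206 = 0.6408
Lowest is class '1' with recall = 0.584.

0.584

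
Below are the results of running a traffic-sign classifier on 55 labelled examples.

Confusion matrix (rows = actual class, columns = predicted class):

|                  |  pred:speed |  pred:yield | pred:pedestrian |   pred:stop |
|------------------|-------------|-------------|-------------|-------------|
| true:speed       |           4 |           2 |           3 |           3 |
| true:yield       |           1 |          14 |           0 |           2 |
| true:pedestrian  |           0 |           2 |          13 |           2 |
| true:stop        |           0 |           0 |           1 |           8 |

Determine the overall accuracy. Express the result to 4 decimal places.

Accuracy = trace / total = (4+14+13+8=39) / 55 = 39/55 = 0.7091

0.7091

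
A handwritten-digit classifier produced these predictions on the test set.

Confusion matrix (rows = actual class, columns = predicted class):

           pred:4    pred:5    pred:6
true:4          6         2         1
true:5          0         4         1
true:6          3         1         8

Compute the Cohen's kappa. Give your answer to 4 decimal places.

Observed agreement pₒ = trace/N = 18/26 = 0.69231
Expected agreement pₑ = Σ (rowᵢ·colᵢ)/N² = (9·9 + 5·7 + 12·10)/26² = 0.34911
κ = (pₒ − pₑ)/(1 − pₑ) = (0.69231 − 0.34911)/(1 − 0.34911) = 0.5273

0.5273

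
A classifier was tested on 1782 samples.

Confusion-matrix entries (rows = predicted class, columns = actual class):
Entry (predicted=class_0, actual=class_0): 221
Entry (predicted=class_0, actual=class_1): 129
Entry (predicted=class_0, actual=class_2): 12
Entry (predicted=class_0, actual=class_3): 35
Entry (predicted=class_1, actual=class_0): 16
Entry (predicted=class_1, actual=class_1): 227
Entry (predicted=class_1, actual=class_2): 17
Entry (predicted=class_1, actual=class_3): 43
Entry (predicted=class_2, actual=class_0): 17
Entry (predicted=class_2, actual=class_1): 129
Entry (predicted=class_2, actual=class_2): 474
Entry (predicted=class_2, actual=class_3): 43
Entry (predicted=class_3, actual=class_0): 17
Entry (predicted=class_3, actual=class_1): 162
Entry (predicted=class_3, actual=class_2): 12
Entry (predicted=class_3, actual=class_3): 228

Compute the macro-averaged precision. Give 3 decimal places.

Per-class precision (TP/(TP+FP)):
  class_0: TP=221, FP=129+12+35=176 → 221/397 = 0.5567
  class_1: TP=227, FP=16+17+43=76 → 227/303 = 0.7492
  class_2: TP=474, FP=17+129+43=189 → 474/663 = 0.7149
  class_3: TP=228, FP=17+162+12=191 → 228/419 = 0.5442
Macro-precision = mean = (0.5567 + 0.7492 + 0.7149 + 0.5442) / 4 = 0.641

0.641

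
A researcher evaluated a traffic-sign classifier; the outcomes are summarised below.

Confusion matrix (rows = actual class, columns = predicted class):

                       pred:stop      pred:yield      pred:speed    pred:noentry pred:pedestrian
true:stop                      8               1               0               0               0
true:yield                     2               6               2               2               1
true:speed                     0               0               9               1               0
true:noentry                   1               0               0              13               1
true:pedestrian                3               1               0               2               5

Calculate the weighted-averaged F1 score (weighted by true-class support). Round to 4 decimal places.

0.6929

Per-class F1 score (2·TP/(2·TP+FP+FN)):
  stop: TP=8, FP=2+0+1+3=6, FN=1+0+0+0=1 → 16/23 = 0.69565
  yield: TP=6, FP=1+0+0+1=2, FN=2+2+2+1=7 → 12/21 = 0.57143
  speed: TP=9, FP=0+2+0+0=2, FN=0+0+1+0=1 → 18/21 = 0.85714
  noentry: TP=13, FP=0+2+1+2=5, FN=1+0+0+1=2 → 26/33 = 0.78788
  pedestrian: TP=5, FP=0+1+0+1=2, FN=3+1+0+2=6 → 10/18 = 0.55556
Weighted-F1 score = Σ (supportᵢ/N)·F1 scoreᵢ with N=58: (9/58)·0.69565 + (13/58)·0.57143 + (10/58)·0.85714 + (15/58)·0.78788 + (11/58)·0.55556 = 0.6929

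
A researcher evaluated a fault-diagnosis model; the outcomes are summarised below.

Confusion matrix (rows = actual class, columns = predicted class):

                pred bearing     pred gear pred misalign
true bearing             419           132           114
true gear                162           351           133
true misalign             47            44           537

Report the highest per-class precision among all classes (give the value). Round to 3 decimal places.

0.685

Per-class precision (TP/(TP+FP)):
  bearing: TP=419, FP=162+47=209 → 419/628 = 0.6672
  gear: TP=351, FP=132+44=176 → 351/527 = 0.6660
  misalign: TP=537, FP=114+133=247 → 537/784 = 0.6849
Highest is class 'misalign' with precision = 0.685.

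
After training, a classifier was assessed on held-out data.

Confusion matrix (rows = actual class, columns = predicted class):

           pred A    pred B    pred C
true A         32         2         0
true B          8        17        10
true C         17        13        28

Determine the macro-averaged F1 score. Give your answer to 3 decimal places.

0.598

Per-class F1 score (2·TP/(2·TP+FP+FN)):
  A: TP=32, FP=8+17=25, FN=2+0=2 → 64/91 = 0.7033
  B: TP=17, FP=2+13=15, FN=8+10=18 → 34/67 = 0.5075
  C: TP=28, FP=0+10=10, FN=17+13=30 → 56/96 = 0.5833
Macro-F1 score = mean = (0.7033 + 0.5075 + 0.5833) / 3 = 0.598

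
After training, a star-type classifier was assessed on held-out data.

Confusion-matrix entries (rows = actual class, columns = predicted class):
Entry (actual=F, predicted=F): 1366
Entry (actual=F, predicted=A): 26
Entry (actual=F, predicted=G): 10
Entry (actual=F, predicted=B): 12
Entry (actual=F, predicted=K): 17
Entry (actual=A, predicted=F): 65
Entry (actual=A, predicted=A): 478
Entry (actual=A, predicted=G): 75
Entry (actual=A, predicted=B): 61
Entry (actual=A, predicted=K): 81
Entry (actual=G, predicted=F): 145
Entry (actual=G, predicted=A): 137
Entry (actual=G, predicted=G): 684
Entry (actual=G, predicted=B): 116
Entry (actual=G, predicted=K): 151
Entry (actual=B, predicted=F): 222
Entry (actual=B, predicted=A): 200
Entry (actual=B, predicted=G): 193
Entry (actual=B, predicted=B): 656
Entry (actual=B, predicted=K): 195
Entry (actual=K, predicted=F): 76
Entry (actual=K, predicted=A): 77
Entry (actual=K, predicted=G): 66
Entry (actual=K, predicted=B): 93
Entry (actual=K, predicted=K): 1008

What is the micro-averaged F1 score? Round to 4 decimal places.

0.6750

Micro-averaging pools counts across classes: ΣTP=4192, ΣFP=2018, ΣFN=2018.
Micro-F1 score = 2·TP/(2·TP+FP+FN) on pooled counts = 0.6750 (equals overall accuracy in single-label multiclass).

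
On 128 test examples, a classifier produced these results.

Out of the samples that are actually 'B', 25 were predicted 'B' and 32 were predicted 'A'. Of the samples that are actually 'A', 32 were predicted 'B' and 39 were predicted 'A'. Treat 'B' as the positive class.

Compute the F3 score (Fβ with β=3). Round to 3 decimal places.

0.439

Fβ = (1+β²)·TP / ((1+β²)·TP + β²·FN + FP), with β²=9
= 10·25 / (10·25 + 9·32 + 32) = 0.439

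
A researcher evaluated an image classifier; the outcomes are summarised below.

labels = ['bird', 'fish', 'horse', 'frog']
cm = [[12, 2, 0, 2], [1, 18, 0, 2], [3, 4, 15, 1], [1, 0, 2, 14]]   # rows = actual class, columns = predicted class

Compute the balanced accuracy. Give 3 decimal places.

0.771

Balanced accuracy = mean of per-class recall.
  bird: recall = 12/16 = 0.7500
  fish: recall = 18/21 = 0.8571
  horse: recall = 15/23 = 0.6522
  frog: recall = 14/17 = 0.8235
Mean = (0.7500 + 0.8571 + 0.6522 + 0.8235) / 4 = 0.771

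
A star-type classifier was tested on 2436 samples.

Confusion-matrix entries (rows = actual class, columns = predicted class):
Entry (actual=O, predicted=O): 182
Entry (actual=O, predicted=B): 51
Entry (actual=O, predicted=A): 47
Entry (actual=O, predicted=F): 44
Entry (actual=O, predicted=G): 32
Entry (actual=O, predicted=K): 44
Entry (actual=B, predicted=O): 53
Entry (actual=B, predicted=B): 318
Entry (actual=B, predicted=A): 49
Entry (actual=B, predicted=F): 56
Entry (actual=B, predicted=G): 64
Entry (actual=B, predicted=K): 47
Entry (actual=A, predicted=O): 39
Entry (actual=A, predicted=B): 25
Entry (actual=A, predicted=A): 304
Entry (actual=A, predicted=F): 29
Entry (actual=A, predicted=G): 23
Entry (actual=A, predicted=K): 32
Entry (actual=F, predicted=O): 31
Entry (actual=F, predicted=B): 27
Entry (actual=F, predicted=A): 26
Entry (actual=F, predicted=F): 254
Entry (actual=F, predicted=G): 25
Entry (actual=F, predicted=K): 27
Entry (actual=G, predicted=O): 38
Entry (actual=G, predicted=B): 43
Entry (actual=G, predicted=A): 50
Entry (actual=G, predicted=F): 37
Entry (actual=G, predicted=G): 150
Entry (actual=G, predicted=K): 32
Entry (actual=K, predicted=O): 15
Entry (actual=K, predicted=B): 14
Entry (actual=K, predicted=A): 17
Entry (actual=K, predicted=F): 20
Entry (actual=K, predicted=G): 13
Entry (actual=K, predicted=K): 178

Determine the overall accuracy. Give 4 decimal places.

0.5690

Accuracy = trace / total = (182+318+304+254+150+178=1386) / 2436 = 1386/2436 = 0.5690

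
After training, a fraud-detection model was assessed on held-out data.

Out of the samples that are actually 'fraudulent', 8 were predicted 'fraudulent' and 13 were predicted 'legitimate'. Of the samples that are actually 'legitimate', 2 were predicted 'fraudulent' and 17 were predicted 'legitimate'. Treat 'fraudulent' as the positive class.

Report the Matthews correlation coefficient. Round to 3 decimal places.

0.318

MCC = (TP·TN − FP·FN) / √((TP+FP)(TP+FN)(TN+FP)(TN+FN))
Numerator = 8·17 − 2·13 = 110
Denominator = √(10·21·19·30) = √119700 = 345.9769
MCC = 110 / 345.9769 = 0.318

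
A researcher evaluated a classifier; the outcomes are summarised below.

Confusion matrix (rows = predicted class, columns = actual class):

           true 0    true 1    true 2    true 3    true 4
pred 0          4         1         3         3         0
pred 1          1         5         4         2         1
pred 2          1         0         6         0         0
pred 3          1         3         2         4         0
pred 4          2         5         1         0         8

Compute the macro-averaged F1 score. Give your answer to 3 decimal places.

0.471

Per-class F1 score (2·TP/(2·TP+FP+FN)):
  0: TP=4, FP=1+3+3+0=7, FN=1+1+1+2=5 → 8/20 = 0.4000
  1: TP=5, FP=1+4+2+1=8, FN=1+0+3+5=9 → 10/27 = 0.3704
  2: TP=6, FP=1+0+0+0=1, FN=3+4+2+1=10 → 12/23 = 0.5217
  3: TP=4, FP=1+3+2+0=6, FN=3+2+0+0=5 → 8/19 = 0.4211
  4: TP=8, FP=2+5+1+0=8, FN=0+1+0+0=1 → 16/25 = 0.6400
Macro-F1 score = mean = (0.4000 + 0.3704 + 0.5217 + 0.4211 + 0.6400) / 5 = 0.471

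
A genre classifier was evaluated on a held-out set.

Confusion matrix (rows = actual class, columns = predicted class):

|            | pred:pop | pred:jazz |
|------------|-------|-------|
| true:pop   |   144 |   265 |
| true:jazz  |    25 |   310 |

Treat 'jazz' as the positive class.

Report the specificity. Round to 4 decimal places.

Specificity = TN/(TN+FP) = 144/(144+265) = 0.3521

0.3521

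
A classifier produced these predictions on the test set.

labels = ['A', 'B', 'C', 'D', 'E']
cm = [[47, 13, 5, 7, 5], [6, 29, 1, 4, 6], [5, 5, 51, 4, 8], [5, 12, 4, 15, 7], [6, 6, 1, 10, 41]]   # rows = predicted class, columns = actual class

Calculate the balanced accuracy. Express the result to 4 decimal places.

Balanced accuracy = mean of per-class recall.
  A: recall = 47/69 = 0.68116
  B: recall = 29/65 = 0.44615
  C: recall = 51/62 = 0.82258
  D: recall = 15/40 = 0.37500
  E: recall = 41/67 = 0.61194
Mean = (0.68116 + 0.44615 + 0.82258 + 0.37500 + 0.61194) / 5 = 0.5874

0.5874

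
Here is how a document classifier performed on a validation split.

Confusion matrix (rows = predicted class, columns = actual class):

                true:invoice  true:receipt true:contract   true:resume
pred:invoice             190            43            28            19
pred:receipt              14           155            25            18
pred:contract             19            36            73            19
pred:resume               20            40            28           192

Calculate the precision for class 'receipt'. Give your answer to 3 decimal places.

0.731

Treat 'receipt' as positive and all other classes as negative.
precision = TP/(TP+FP).
receipt: TP=155, FP=14+25+18=57 → 155/212 = 0.7311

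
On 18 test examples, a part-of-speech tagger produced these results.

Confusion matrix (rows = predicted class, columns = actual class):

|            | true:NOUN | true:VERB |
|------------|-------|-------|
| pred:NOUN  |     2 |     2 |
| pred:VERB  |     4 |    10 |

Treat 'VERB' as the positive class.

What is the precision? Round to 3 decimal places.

0.714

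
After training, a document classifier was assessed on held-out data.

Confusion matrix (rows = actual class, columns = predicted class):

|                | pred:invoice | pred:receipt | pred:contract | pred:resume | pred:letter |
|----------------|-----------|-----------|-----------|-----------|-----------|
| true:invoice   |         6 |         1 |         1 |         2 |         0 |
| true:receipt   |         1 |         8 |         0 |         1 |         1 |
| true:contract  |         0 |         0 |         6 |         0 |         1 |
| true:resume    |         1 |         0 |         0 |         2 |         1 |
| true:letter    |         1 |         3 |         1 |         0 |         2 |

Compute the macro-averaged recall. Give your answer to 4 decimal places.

Per-class recall (TP/(TP+FN)):
  invoice: TP=6, FN=1+1+2+0=4 → 6/10 = 0.60000
  receipt: TP=8, FN=1+0+1+1=3 → 8/11 = 0.72727
  contract: TP=6, FN=0+0+0+1=1 → 6/7 = 0.85714
  resume: TP=2, FN=1+0+0+1=2 → 2/4 = 0.50000
  letter: TP=2, FN=1+3+1+0=5 → 2/7 = 0.28571
Macro-recall = mean = (0.60000 + 0.72727 + 0.85714 + 0.50000 + 0.28571) / 5 = 0.5940

0.5940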